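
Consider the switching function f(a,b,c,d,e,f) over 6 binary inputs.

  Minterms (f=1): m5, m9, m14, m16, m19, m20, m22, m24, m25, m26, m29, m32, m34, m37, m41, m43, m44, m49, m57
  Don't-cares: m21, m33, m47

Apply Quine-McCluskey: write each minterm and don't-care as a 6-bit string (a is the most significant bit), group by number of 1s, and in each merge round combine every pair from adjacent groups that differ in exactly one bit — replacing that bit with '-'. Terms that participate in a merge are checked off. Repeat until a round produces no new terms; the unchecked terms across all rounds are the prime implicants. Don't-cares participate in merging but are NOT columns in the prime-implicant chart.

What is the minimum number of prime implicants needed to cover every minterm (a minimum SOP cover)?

12

Round 0: 000101✓ 001001✓ 001110 010000✓ 010011 010100✓ 010101✓ 010110✓ 011000✓ 011001✓ 011010✓ 011101✓ 100000✓ 100001✓ 100010✓ 100101✓ 101001✓ 101011✓ 101100 101111✓ 110001✓ 111001✓
Round 1: -00101 -01001✓ -11001✓ 0-0101 0-1001✓ 01-000 01-101 010-00 0101-0 01010- 011-01 0110-0 01100- 1-0001✓ 1-1001✓ 10-001✓ 100-01 1000-0 10000- 101-11 1010-1 11-001✓
Round 2: --1001 1--001
PIs = {--1001, -00101, 0-0101, 001110, 01-000, 01-101, 010-00, 010011, 0101-0, 01010-, 011-01, 0110-0, 01100-, 1--001, 100-01, 1000-0, 10000-, 101-11, 1010-1, 101100}
Coverage chart:
  m5: -00101,0-0101
  m9: --1001 ←essential
  m14: 001110 ←essential
  m16: 01-000,010-00
  m19: 010011 ←essential
  m20: 010-00,0101-0,01010-
  m22: 0101-0 ←essential
  m24: 01-000,0110-0,01100-
  m25: --1001,011-01,01100-
  m26: 0110-0 ←essential
  m29: 01-101,011-01
  m32: 1000-0,10000-
  m34: 1000-0 ←essential
  m37: -00101,100-01
  m41: --1001,1--001,1010-1
  m43: 101-11,1010-1
  m44: 101100 ←essential
  m49: 1--001 ←essential
  m57: --1001,1--001
Essential: --1001, 001110, 010011, 0101-0, 0110-0, 1--001, 1000-0, 101100
Petrick residual → -00101, 01-000, 01-101, 101-11
Min cover (12 terms): cd'e'f + b'c'de'f + a'b'cdef' + a'bd'e'f' + a'bde'f + a'bc'd'ef + a'bc'df' + a'bcd'f' + ad'e'f + ab'c'd'f' + ab'cef + ab'cde'f'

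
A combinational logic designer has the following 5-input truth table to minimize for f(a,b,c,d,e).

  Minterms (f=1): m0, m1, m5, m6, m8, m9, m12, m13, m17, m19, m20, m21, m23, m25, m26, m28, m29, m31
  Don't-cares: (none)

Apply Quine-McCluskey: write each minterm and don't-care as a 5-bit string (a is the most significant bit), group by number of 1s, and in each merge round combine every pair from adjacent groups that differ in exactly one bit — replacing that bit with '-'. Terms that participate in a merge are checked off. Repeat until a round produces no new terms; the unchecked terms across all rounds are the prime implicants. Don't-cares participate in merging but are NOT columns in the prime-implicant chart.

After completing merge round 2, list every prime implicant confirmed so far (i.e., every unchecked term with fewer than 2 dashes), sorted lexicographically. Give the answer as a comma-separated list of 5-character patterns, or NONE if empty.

00110, 11010

Round 0: 00000✓ 00001✓ 00101✓ 00110 01000✓ 01001✓ 01100✓ 01101✓ 10001✓ 10011✓ 10100✓ 10101✓ 10111✓ 11001✓ 11010 11100✓ 11101✓ 11111✓
Round 1: -0001✓ -0101✓ -1001✓ -1100✓ -1101✓ 0-000✓ 0-001✓ 0-101✓ 00-01✓ 0000-✓ 01-00✓ 01-01✓ 0100-✓ 0110-✓ 1-001✓ 1-100✓ 1-101✓ 1-111✓ 10-01✓ 10-11✓ 100-1✓ 101-1✓ 1010-✓ 11-01✓ 111-1✓ 1110-✓
Round 2: --001✓ --101✓ -0-01✓ -1-01✓ -110- 0--01✓ 0-00- 01-0- 1--01✓ 1-1-1 1-10- 10--1
Round 3: ---01
PIs = {---01, -110-, 0-00-, 00110, 01-0-, 1-1-1, 1-10-, 10--1, 11010}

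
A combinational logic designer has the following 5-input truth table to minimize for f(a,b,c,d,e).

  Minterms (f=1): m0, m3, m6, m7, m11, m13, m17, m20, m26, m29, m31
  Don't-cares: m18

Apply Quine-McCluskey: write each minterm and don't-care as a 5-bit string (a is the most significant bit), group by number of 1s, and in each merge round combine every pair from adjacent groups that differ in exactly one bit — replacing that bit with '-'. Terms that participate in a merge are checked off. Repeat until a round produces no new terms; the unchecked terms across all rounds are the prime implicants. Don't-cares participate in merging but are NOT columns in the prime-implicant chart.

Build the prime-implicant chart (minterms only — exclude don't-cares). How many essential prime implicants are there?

Round 0: 00000 00011✓ 00110✓ 00111✓ 01011✓ 01101✓ 10001 10010✓ 10100 11010✓ 11101✓ 11111✓
Round 1: -1101 0-011 00-11 0011- 1-010 111-1
PIs = {-1101, 0-011, 00-11, 00000, 0011-, 1-010, 10001, 10100, 111-1}
Coverage chart:
  m0: 00000 ←essential
  m3: 0-011,00-11
  m6: 0011- ←essential
  m7: 00-11,0011-
  m11: 0-011 ←essential
  m13: -1101 ←essential
  m17: 10001 ←essential
  m20: 10100 ←essential
  m26: 1-010 ←essential
  m29: -1101,111-1
  m31: 111-1 ←essential
Essential: -1101, 0-011, 00000, 0011-, 1-010, 10001, 10100, 111-1

8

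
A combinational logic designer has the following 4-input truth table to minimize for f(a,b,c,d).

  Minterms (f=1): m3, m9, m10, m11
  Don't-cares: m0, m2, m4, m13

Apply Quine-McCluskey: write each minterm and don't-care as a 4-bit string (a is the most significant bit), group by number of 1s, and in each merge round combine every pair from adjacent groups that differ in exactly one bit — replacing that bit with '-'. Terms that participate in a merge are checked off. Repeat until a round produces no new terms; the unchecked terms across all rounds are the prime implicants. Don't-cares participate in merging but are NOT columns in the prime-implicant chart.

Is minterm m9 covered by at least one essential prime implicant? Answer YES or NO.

NO

[col 0] 0000*, 0010*, 0011*, 0100*, 1001*, 1010*, 1011*, 1101*
[col 1] -010*, -011*, 0-00, 00-0, 001-*, 1-01, 10-1, 101-*
[col 2] -01-
Prime implicants: -01-, 0-00, 00-0, 1-01, 10-1
PI chart (minterm → PIs covering it):
  3 | -01-  (sole → essential)
  9 | 1-01,10-1
  10 | -01-  (sole → essential)
  11 | -01-,10-1
Essential prime implicants: -01-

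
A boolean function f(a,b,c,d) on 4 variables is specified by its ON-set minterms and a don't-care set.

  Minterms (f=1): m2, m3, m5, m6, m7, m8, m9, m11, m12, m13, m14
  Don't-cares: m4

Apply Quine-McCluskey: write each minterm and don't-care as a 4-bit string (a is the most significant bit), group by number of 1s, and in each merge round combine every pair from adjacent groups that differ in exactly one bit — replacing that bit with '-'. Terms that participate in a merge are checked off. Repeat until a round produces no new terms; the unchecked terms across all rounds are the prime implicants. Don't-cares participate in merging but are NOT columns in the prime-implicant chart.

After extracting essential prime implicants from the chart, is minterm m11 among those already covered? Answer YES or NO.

size-2^0 implicants → 0010(✓)  0011(✓)  0100(✓)  0101(✓)  0110(✓)  0111(✓)  1000(✓)  1001(✓)  1011(✓)  1100(✓)  1101(✓)  1110(✓)
size-2^1 implicants → -011  -100(✓)  -101(✓)  -110(✓)  0-10(✓)  0-11(✓)  001-(✓)  01-0(✓)  01-1(✓)  010-(✓)  011-(✓)  1-00(✓)  1-01(✓)  10-1  100-(✓)  11-0(✓)  110-(✓)
size-2^2 implicants → -1-0  -10-  0-1-  01--  1-0-
Unchecked terms (primes): -011, -1-0, -10-, 0-1-, 01--, 1-0-, 10-1
Minterm coverage:
  m2 ⊆ 0-1- [E]
  m3 ⊆ -011,0-1-
  m5 ⊆ -10-,01--
  m6 ⊆ -1-0,0-1-,01--
  m7 ⊆ 0-1-,01--
  m8 ⊆ 1-0- [E]
  m9 ⊆ 1-0-,10-1
  m11 ⊆ -011,10-1
  m12 ⊆ -1-0,-10-,1-0-
  m13 ⊆ -10-,1-0-
  m14 ⊆ -1-0 [E]
E = {-1-0, 0-1-, 1-0-}

NO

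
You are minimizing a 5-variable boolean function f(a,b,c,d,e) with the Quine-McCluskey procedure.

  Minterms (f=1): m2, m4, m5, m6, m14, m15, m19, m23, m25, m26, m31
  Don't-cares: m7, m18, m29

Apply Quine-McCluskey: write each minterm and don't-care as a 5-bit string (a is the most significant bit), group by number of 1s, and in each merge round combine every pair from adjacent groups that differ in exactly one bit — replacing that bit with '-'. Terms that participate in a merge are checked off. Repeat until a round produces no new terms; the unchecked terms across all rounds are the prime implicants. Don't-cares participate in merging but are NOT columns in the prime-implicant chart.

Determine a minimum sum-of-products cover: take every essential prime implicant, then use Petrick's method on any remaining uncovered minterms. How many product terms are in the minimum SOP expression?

Round 0: 00010✓ 00100✓ 00101✓ 00110✓ 00111✓ 01110✓ 01111✓ 10010✓ 10011✓ 10111✓ 11001✓ 11010✓ 11101✓ 11111✓
Round 1: -0010 -0111✓ -1111✓ 0-110✓ 0-111✓ 00-10 001-0✓ 001-1✓ 0010-✓ 0011-✓ 0111-✓ 1-010 1-111✓ 10-11 1001- 11-01 111-1
Round 2: --111 0-11- 001--
PIs = {--111, -0010, 0-11-, 00-10, 001--, 1-010, 10-11, 1001-, 11-01, 111-1}
Coverage chart:
  m2: -0010,00-10
  m4: 001-- ←essential
  m5: 001-- ←essential
  m6: 0-11-,00-10,001--
  m14: 0-11- ←essential
  m15: --111,0-11-
  m19: 10-11,1001-
  m23: --111,10-11
  m25: 11-01 ←essential
  m26: 1-010 ←essential
  m31: --111,111-1
Essential: 0-11-, 001--, 1-010, 11-01
Petrick residual → --111, -0010, 10-11
Min cover (7 terms): cde + b'c'de' + a'cd + a'b'c + ac'de' + ab'de + abd'e

7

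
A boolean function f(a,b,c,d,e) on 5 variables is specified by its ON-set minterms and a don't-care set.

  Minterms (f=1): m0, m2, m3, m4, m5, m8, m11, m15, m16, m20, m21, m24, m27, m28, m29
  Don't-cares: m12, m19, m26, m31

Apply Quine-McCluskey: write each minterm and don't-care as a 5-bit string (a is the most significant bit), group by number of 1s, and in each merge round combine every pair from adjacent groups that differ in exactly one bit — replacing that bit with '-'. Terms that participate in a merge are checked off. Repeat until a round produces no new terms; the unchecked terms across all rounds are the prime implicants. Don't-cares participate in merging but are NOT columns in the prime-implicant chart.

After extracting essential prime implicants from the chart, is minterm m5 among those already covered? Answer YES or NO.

Round 0: 00000✓ 00010✓ 00011✓ 00100✓ 00101✓ 01000✓ 01011✓ 01100✓ 01111✓ 10000✓ 10011✓ 10100✓ 10101✓ 11000✓ 11010✓ 11011✓ 11100✓ 11101✓ 11111✓
Round 1: -0000✓ -0011✓ -0100✓ -0101✓ -1000✓ -1011✓ -1100✓ -1111✓ 0-000✓ 0-011✓ 0-100✓ 00-00✓ 000-0 0001- 0010-✓ 01-00✓ 01-11✓ 1-000✓ 1-011✓ 1-100✓ 1-101✓ 10-00✓ 1010-✓ 11-00✓ 11-11✓ 110-0 1101- 111-1 1110-✓
Round 2: --000✓ --011 --100✓ -0-00✓ -010- -1-00✓ -1-11 0--00✓ 1--00✓ 1-10-
Round 3: ---00
PIs = {---00, --011, -010-, -1-11, 000-0, 0001-, 1-10-, 110-0, 1101-, 111-1}
Coverage chart:
  m0: ---00,000-0
  m2: 000-0,0001-
  m3: --011,0001-
  m4: ---00,-010-
  m5: -010- ←essential
  m8: ---00 ←essential
  m11: --011,-1-11
  m15: -1-11 ←essential
  m16: ---00 ←essential
  m20: ---00,-010-,1-10-
  m21: -010-,1-10-
  m24: ---00,110-0
  m27: --011,-1-11,1101-
  m28: ---00,1-10-
  m29: 1-10-,111-1
Essential: ---00, -010-, -1-11

YES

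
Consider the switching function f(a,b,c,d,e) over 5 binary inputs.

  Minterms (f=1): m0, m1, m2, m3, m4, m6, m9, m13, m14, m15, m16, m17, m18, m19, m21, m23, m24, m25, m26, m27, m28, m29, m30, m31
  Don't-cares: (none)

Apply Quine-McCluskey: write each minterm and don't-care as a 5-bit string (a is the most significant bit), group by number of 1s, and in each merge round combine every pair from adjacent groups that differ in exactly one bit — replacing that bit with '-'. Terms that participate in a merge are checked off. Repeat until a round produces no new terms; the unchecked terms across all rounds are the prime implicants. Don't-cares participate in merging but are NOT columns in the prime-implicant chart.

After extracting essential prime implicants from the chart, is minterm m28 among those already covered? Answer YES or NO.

[col 0] 00000*, 00001*, 00010*, 00011*, 00100*, 00110*, 01001*, 01101*, 01110*, 01111*, 10000*, 10001*, 10010*, 10011*, 10101*, 10111*, 11000*, 11001*, 11010*, 11011*, 11100*, 11101*, 11110*, 11111*
[col 1] -0000*, -0001*, -0010*, -0011*, -1001*, -1101*, -1110*, -1111*, 0-001*, 0-110, 00-00*, 00-10*, 000-0*, 000-1*, 0000-*, 0001-*, 001-0*, 01-01*, 011-1*, 0111-*, 1-000*, 1-001*, 1-010*, 1-011*, 1-101*, 1-111*, 10-01*, 10-11*, 100-0*, 100-1*, 1000-*, 1001-*, 101-1*, 11-00*, 11-01*, 11-10*, 11-11*, 110-0*, 110-1*, 1100-*, 1101-*, 111-0*, 111-1*, 1110-*, 1111-*
[col 2] --001, -00-0*, -00-1*, -000-*, -001-*, -1-01, -11-1, -111-, 00--0, 000--*, 1--01*, 1--11*, 1-0-0*, 1-0-1*, 1-00-*, 1-01-*, 1-1-1*, 10--1*, 100--*, 11--0*, 11--1*, 11-0-*, 11-1-*, 110--*, 111--*
[col 3] -00--, 1---1, 1-0--, 11---
Prime implicants: --001, -00--, -1-01, -11-1, -111-, 0-110, 00--0, 1---1, 1-0--, 11---
PI chart (minterm → PIs covering it):
  0 | -00--,00--0
  1 | --001,-00--
  2 | -00--,00--0
  3 | -00--  (sole → essential)
  4 | 00--0  (sole → essential)
  6 | 0-110,00--0
  9 | --001,-1-01
  13 | -1-01,-11-1
  14 | -111-,0-110
  15 | -11-1,-111-
  16 | -00--,1-0--
  17 | --001,-00--,1---1,1-0--
  18 | -00--,1-0--
  19 | -00--,1---1,1-0--
  21 | 1---1  (sole → essential)
  23 | 1---1  (sole → essential)
  24 | 1-0--,11---
  25 | --001,-1-01,1---1,1-0--,11---
  26 | 1-0--,11---
  27 | 1---1,1-0--,11---
  28 | 11---  (sole → essential)
  29 | -1-01,-11-1,1---1,11---
  30 | -111-,11---
  31 | -11-1,-111-,1---1,11---
Essential prime implicants: -00--, 00--0, 1---1, 11---

YES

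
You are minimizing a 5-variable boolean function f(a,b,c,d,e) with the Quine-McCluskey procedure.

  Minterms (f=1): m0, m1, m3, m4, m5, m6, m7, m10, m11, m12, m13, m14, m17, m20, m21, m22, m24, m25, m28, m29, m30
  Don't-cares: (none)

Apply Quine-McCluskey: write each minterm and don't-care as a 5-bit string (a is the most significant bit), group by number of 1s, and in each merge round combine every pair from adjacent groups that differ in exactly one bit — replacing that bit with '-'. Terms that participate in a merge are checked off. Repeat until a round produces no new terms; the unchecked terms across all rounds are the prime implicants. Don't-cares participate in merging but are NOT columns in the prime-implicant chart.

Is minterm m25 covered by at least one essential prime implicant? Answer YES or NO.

Round 0: 00000✓ 00001✓ 00011✓ 00100✓ 00101✓ 00110✓ 00111✓ 01010✓ 01011✓ 01100✓ 01101✓ 01110✓ 10001✓ 10100✓ 10101✓ 10110✓ 11000✓ 11001✓ 11100✓ 11101✓ 11110✓
Round 1: -0001✓ -0100✓ -0101✓ -0110✓ -1100✓ -1101✓ -1110✓ 0-011 0-100✓ 0-101✓ 0-110✓ 00-00✓ 00-01✓ 00-11✓ 000-1✓ 0000-✓ 001-0✓ 001-1✓ 0010-✓ 0011-✓ 01-10 0101- 011-0✓ 0110-✓ 1-001✓ 1-100✓ 1-101✓ 1-110✓ 10-01✓ 101-0✓ 1010-✓ 11-00✓ 11-01✓ 1100-✓ 111-0✓ 1110-✓
Round 2: --100✓ --101✓ --110✓ -0-01 -01-0✓ -010-✓ -11-0✓ -110-✓ 0-1-0✓ 0-10-✓ 00--1 00-0- 001-- 1--01 1-1-0✓ 1-10-✓ 11-0-
Round 3: --1-0 --10-
PIs = {--1-0, --10-, -0-01, 0-011, 00--1, 00-0-, 001--, 01-10, 0101-, 1--01, 11-0-}
Coverage chart:
  m0: 00-0- ←essential
  m1: -0-01,00--1,00-0-
  m3: 0-011,00--1
  m4: --1-0,--10-,00-0-,001--
  m5: --10-,-0-01,00--1,00-0-,001--
  m6: --1-0,001--
  m7: 00--1,001--
  m10: 01-10,0101-
  m11: 0-011,0101-
  m12: --1-0,--10-
  m13: --10- ←essential
  m14: --1-0,01-10
  m17: -0-01,1--01
  m20: --1-0,--10-
  m21: --10-,-0-01,1--01
  m22: --1-0 ←essential
  m24: 11-0- ←essential
  m25: 1--01,11-0-
  m28: --1-0,--10-,11-0-
  m29: --10-,1--01,11-0-
  m30: --1-0 ←essential
Essential: --1-0, --10-, 00-0-, 11-0-

YES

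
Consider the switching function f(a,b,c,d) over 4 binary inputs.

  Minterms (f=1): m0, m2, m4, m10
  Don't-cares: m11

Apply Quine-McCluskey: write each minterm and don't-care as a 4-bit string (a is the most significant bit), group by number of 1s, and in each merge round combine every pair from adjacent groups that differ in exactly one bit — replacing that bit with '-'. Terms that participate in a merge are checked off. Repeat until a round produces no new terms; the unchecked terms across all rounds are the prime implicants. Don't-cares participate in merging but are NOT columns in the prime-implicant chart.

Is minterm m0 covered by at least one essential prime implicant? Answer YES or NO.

YES

size-2^0 implicants → 0000(✓)  0010(✓)  0100(✓)  1010(✓)  1011(✓)
size-2^1 implicants → -010  0-00  00-0  101-
Unchecked terms (primes): -010, 0-00, 00-0, 101-
Minterm coverage:
  m0 ⊆ 0-00,00-0
  m2 ⊆ -010,00-0
  m4 ⊆ 0-00 [E]
  m10 ⊆ -010,101-
E = {0-00}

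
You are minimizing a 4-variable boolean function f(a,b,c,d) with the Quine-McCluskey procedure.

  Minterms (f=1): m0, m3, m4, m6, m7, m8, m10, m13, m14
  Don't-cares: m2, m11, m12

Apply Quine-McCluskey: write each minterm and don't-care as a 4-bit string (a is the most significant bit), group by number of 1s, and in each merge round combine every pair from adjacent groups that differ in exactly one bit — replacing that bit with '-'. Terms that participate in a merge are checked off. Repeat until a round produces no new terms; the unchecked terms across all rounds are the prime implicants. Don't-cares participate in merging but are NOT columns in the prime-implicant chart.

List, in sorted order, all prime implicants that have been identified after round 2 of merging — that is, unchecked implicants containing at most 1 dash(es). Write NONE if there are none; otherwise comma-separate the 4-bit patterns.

110-

size-2^0 implicants → 0000(✓)  0010(✓)  0011(✓)  0100(✓)  0110(✓)  0111(✓)  1000(✓)  1010(✓)  1011(✓)  1100(✓)  1101(✓)  1110(✓)
size-2^1 implicants → -000(✓)  -010(✓)  -011(✓)  -100(✓)  -110(✓)  0-00(✓)  0-10(✓)  0-11(✓)  00-0(✓)  001-(✓)  01-0(✓)  011-(✓)  1-00(✓)  1-10(✓)  10-0(✓)  101-(✓)  11-0(✓)  110-
size-2^2 implicants → --00(✓)  --10(✓)  -0-0(✓)  -01-  -1-0(✓)  0--0(✓)  0-1-  1--0(✓)
size-2^3 implicants → ---0
Unchecked terms (primes): ---0, -01-, 0-1-, 110-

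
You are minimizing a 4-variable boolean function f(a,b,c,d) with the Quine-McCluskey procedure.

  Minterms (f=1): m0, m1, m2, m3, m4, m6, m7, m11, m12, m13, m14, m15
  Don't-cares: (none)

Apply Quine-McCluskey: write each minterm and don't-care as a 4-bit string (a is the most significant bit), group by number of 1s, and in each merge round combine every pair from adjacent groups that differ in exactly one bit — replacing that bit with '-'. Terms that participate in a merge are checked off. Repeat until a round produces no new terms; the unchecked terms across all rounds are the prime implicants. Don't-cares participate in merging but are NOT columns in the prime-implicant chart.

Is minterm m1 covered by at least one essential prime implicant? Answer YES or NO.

YES

[col 0] 0000*, 0001*, 0010*, 0011*, 0100*, 0110*, 0111*, 1011*, 1100*, 1101*, 1110*, 1111*
[col 1] -011*, -100*, -110*, -111*, 0-00*, 0-10*, 0-11*, 00-0*, 00-1*, 000-*, 001-*, 01-0*, 011-*, 1-11*, 11-0*, 11-1*, 110-*, 111-*
[col 2] --11, -1-0, -11-, 0--0, 0-1-, 00--, 11--
Prime implicants: --11, -1-0, -11-, 0--0, 0-1-, 00--, 11--
PI chart (minterm → PIs covering it):
  0 | 0--0,00--
  1 | 00--  (sole → essential)
  2 | 0--0,0-1-,00--
  3 | --11,0-1-,00--
  4 | -1-0,0--0
  6 | -1-0,-11-,0--0,0-1-
  7 | --11,-11-,0-1-
  11 | --11  (sole → essential)
  12 | -1-0,11--
  13 | 11--  (sole → essential)
  14 | -1-0,-11-,11--
  15 | --11,-11-,11--
Essential prime implicants: --11, 00--, 11--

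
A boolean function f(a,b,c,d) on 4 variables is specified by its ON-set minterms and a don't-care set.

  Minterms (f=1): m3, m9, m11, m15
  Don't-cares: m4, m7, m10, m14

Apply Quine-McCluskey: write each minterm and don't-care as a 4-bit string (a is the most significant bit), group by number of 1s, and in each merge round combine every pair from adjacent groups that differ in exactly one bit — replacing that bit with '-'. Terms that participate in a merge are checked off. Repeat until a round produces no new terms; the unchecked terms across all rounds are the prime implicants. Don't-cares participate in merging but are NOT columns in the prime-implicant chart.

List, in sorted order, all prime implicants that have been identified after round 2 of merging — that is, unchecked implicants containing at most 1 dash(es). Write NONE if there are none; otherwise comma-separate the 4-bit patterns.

Round 0: 0011✓ 0100 0111✓ 1001✓ 1010✓ 1011✓ 1110✓ 1111✓
Round 1: -011✓ -111✓ 0-11✓ 1-10✓ 1-11✓ 10-1 101-✓ 111-✓
Round 2: --11 1-1-
PIs = {--11, 0100, 1-1-, 10-1}

0100, 10-1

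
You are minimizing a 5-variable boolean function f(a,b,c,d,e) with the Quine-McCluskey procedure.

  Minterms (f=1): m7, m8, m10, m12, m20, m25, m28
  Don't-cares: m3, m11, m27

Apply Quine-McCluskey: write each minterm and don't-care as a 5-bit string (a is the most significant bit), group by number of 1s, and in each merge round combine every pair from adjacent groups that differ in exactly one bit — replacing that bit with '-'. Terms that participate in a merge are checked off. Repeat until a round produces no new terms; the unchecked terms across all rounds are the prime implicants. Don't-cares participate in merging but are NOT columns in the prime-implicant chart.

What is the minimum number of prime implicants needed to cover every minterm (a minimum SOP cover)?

size-2^0 implicants → 00011(✓)  00111(✓)  01000(✓)  01010(✓)  01011(✓)  01100(✓)  10100(✓)  11001(✓)  11011(✓)  11100(✓)
size-2^1 implicants → -1011  -1100  0-011  00-11  01-00  010-0  0101-  1-100  110-1
Unchecked terms (primes): -1011, -1100, 0-011, 00-11, 01-00, 010-0, 0101-, 1-100, 110-1
Minterm coverage:
  m7 ⊆ 00-11 [E]
  m8 ⊆ 01-00,010-0
  m10 ⊆ 010-0,0101-
  m12 ⊆ -1100,01-00
  m20 ⊆ 1-100 [E]
  m25 ⊆ 110-1 [E]
  m28 ⊆ -1100,1-100
E = {00-11, 1-100, 110-1}
Petrick residual → -1100, 010-0
Cover = bcd'e' + a'b'de + a'bc'e' + acd'e' + abc'e  |cover|=5

5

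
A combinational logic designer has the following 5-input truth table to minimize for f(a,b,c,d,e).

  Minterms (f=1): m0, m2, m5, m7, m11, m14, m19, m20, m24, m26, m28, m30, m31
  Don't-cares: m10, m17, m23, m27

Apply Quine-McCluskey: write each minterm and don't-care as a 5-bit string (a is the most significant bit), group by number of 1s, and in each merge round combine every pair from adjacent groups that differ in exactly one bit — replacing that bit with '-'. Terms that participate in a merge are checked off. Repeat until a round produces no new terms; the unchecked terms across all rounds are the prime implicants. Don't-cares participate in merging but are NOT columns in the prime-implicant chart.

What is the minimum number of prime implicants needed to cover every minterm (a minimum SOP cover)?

7

[col 0] 00000*, 00010*, 00101*, 00111*, 01010*, 01011*, 01110*, 10001*, 10011*, 10100*, 10111*, 11000*, 11010*, 11011*, 11100*, 11110*, 11111*
[col 1] -0111, -1010*, -1011*, -1110*, 0-010, 000-0, 001-1, 01-10*, 0101-*, 1-011*, 1-100, 1-111*, 10-11*, 100-1, 11-00*, 11-10*, 11-11*, 110-0*, 1101-*, 111-0*, 1111-*
[col 2] -1-10, -101-, 1--11, 11--0, 11-1-
Prime implicants: -0111, -1-10, -101-, 0-010, 000-0, 001-1, 1--11, 1-100, 100-1, 11--0, 11-1-
PI chart (minterm → PIs covering it):
  0 | 000-0  (sole → essential)
  2 | 0-010,000-0
  5 | 001-1  (sole → essential)
  7 | -0111,001-1
  11 | -101-  (sole → essential)
  14 | -1-10  (sole → essential)
  19 | 1--11,100-1
  20 | 1-100  (sole → essential)
  24 | 11--0  (sole → essential)
  26 | -1-10,-101-,11--0,11-1-
  28 | 1-100,11--0
  30 | -1-10,11--0,11-1-
  31 | 1--11,11-1-
Essential prime implicants: -1-10, -101-, 000-0, 001-1, 1-100, 11--0
Petrick residual → 1--11
Minimum SOP uses 7 PIs: bde' + bc'd + a'b'c'e' + a'b'ce + ade + acd'e' + abe'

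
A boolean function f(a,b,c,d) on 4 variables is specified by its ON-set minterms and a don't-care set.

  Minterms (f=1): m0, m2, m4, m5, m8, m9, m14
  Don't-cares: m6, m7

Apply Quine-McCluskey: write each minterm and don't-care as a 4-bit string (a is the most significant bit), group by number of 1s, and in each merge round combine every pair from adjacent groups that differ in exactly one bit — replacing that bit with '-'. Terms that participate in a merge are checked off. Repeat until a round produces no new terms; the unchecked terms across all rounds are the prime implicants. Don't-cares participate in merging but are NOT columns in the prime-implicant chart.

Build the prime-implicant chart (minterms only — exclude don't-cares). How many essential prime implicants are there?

[col 0] 0000*, 0010*, 0100*, 0101*, 0110*, 0111*, 1000*, 1001*, 1110*
[col 1] -000, -110, 0-00*, 0-10*, 00-0*, 01-0*, 01-1*, 010-*, 011-*, 100-
[col 2] 0--0, 01--
Prime implicants: -000, -110, 0--0, 01--, 100-
PI chart (minterm → PIs covering it):
  0 | -000,0--0
  2 | 0--0  (sole → essential)
  4 | 0--0,01--
  5 | 01--  (sole → essential)
  8 | -000,100-
  9 | 100-  (sole → essential)
  14 | -110  (sole → essential)
Essential prime implicants: -110, 0--0, 01--, 100-

4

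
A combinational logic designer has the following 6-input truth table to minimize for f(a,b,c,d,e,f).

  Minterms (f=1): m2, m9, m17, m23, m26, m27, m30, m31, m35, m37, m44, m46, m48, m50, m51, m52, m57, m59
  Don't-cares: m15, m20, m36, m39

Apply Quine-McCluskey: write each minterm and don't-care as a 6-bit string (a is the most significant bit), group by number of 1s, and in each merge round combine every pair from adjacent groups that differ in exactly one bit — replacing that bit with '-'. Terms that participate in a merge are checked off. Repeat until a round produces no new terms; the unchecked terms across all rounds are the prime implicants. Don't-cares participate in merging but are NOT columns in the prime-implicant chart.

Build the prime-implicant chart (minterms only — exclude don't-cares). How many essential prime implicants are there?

7

size-2^0 implicants → 000010  001001  001111(✓)  010001  010100(✓)  010111(✓)  011010(✓)  011011(✓)  011110(✓)  011111(✓)  100011(✓)  100100(✓)  100101(✓)  100111(✓)  101100(✓)  101110(✓)  110000(✓)  110010(✓)  110011(✓)  110100(✓)  111001(✓)  111011(✓)
size-2^1 implicants → -10100  -11011  0-1111  01-111  011-10(✓)  011-11(✓)  01101-(✓)  01111-(✓)  1-0011  1-0100  10-100  100-11  1001-1  10010-  1011-0  11-011  110-00  1100-0  11001-  1110-1
size-2^2 implicants → 011-1-
Unchecked terms (primes): -10100, -11011, 0-1111, 000010, 001001, 01-111, 010001, 011-1-, 1-0011, 1-0100, 10-100, 100-11, 1001-1, 10010-, 1011-0, 11-011, 110-00, 1100-0, 11001-, 1110-1
Minterm coverage:
  m2 ⊆ 000010 [E]
  m9 ⊆ 001001 [E]
  m17 ⊆ 010001 [E]
  m23 ⊆ 01-111 [E]
  m26 ⊆ 011-1- [E]
  m27 ⊆ -11011,011-1-
  m30 ⊆ 011-1- [E]
  m31 ⊆ 0-1111,01-111,011-1-
  m35 ⊆ 1-0011,100-11
  m37 ⊆ 1001-1,10010-
  m44 ⊆ 10-100,1011-0
  m46 ⊆ 1011-0 [E]
  m48 ⊆ 110-00,1100-0
  m50 ⊆ 1100-0,11001-
  m51 ⊆ 1-0011,11-011,11001-
  m52 ⊆ -10100,1-0100,110-00
  m57 ⊆ 1110-1 [E]
  m59 ⊆ -11011,11-011,1110-1
E = {000010, 001001, 01-111, 010001, 011-1-, 1011-0, 1110-1}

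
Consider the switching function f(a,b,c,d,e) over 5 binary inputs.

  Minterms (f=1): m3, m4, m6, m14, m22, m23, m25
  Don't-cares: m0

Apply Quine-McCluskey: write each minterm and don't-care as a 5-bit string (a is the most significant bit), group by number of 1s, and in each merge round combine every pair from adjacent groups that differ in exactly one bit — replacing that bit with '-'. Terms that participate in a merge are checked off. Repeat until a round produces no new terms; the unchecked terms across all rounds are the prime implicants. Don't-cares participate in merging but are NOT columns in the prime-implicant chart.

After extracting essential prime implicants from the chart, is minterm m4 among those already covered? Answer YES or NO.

[col 0] 00000*, 00011, 00100*, 00110*, 01110*, 10110*, 10111*, 11001
[col 1] -0110, 0-110, 00-00, 001-0, 1011-
Prime implicants: -0110, 0-110, 00-00, 00011, 001-0, 1011-, 11001
PI chart (minterm → PIs covering it):
  3 | 00011  (sole → essential)
  4 | 00-00,001-0
  6 | -0110,0-110,001-0
  14 | 0-110  (sole → essential)
  22 | -0110,1011-
  23 | 1011-  (sole → essential)
  25 | 11001  (sole → essential)
Essential prime implicants: 0-110, 00011, 1011-, 11001

NO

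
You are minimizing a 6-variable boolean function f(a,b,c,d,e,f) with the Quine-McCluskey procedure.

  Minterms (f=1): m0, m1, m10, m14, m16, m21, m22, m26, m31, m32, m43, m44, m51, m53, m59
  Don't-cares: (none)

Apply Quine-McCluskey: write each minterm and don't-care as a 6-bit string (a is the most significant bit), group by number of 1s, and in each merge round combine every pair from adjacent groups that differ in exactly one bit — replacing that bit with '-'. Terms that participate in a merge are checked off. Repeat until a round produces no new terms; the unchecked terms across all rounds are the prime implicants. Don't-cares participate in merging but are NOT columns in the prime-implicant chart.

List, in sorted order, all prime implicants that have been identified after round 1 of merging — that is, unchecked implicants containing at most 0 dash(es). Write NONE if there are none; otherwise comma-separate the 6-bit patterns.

010110, 011111, 101100

[col 0] 000000*, 000001*, 001010*, 001110*, 010000*, 010101*, 010110, 011010*, 011111, 100000*, 101011*, 101100, 110011*, 110101*, 111011*
[col 1] -00000, -10101, 0-0000, 0-1010, 00000-, 001-10, 1-1011, 11-011
Prime implicants: -00000, -10101, 0-0000, 0-1010, 00000-, 001-10, 010110, 011111, 1-1011, 101100, 11-011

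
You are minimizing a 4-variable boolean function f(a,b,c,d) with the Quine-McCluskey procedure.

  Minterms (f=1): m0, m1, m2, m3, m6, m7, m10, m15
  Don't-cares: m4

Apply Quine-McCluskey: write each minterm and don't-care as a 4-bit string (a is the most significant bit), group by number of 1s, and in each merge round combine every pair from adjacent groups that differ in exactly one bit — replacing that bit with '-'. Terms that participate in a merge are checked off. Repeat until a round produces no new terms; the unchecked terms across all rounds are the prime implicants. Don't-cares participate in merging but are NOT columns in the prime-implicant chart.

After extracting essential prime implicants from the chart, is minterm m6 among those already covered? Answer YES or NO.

[col 0] 0000*, 0001*, 0010*, 0011*, 0100*, 0110*, 0111*, 1010*, 1111*
[col 1] -010, -111, 0-00*, 0-10*, 0-11*, 00-0*, 00-1*, 000-*, 001-*, 01-0*, 011-*
[col 2] 0--0, 0-1-, 00--
Prime implicants: -010, -111, 0--0, 0-1-, 00--
PI chart (minterm → PIs covering it):
  0 | 0--0,00--
  1 | 00--  (sole → essential)
  2 | -010,0--0,0-1-,00--
  3 | 0-1-,00--
  6 | 0--0,0-1-
  7 | -111,0-1-
  10 | -010  (sole → essential)
  15 | -111  (sole → essential)
Essential prime implicants: -010, -111, 00--

NO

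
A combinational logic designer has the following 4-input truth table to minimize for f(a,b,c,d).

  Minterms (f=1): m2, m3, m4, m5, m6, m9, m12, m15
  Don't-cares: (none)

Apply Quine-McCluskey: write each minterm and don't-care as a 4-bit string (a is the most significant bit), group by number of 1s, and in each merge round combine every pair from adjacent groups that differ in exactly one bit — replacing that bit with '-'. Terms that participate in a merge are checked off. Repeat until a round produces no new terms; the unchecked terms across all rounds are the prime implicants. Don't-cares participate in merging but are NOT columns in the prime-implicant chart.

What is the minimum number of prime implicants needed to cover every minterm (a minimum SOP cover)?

6

size-2^0 implicants → 0010(✓)  0011(✓)  0100(✓)  0101(✓)  0110(✓)  1001  1100(✓)  1111
size-2^1 implicants → -100  0-10  001-  01-0  010-
Unchecked terms (primes): -100, 0-10, 001-, 01-0, 010-, 1001, 1111
Minterm coverage:
  m2 ⊆ 0-10,001-
  m3 ⊆ 001- [E]
  m4 ⊆ -100,01-0,010-
  m5 ⊆ 010- [E]
  m6 ⊆ 0-10,01-0
  m9 ⊆ 1001 [E]
  m12 ⊆ -100 [E]
  m15 ⊆ 1111 [E]
E = {-100, 001-, 010-, 1001, 1111}
Petrick residual → 0-10
Cover = bc'd' + a'cd' + a'b'c + a'bc' + ab'c'd + abcd  |cover|=6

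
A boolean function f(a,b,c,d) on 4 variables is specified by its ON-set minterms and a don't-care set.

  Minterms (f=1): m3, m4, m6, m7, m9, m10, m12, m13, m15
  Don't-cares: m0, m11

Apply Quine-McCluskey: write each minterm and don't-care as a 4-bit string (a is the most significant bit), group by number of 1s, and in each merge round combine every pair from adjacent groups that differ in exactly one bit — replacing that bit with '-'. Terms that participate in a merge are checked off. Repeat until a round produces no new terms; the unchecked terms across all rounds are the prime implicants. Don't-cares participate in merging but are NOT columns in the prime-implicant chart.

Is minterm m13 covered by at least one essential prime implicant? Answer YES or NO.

[col 0] 0000*, 0011*, 0100*, 0110*, 0111*, 1001*, 1010*, 1011*, 1100*, 1101*, 1111*
[col 1] -011*, -100, -111*, 0-00, 0-11*, 01-0, 011-, 1-01*, 1-11*, 10-1*, 101-, 11-1*, 110-
[col 2] --11, 1--1
Prime implicants: --11, -100, 0-00, 01-0, 011-, 1--1, 101-, 110-
PI chart (minterm → PIs covering it):
  3 | --11  (sole → essential)
  4 | -100,0-00,01-0
  6 | 01-0,011-
  7 | --11,011-
  9 | 1--1  (sole → essential)
  10 | 101-  (sole → essential)
  12 | -100,110-
  13 | 1--1,110-
  15 | --11,1--1
Essential prime implicants: --11, 1--1, 101-

YES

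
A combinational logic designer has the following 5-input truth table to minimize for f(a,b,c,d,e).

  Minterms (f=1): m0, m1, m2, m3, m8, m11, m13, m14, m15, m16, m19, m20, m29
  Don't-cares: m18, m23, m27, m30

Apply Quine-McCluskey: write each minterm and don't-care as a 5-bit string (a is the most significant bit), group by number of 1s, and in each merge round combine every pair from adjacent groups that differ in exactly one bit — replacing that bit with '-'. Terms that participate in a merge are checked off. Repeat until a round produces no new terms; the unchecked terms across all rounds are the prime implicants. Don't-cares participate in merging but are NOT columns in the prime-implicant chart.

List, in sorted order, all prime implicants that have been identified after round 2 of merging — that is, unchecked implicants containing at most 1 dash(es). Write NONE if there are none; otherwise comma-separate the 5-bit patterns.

Round 0: 00000✓ 00001✓ 00010✓ 00011✓ 01000✓ 01011✓ 01101✓ 01110✓ 01111✓ 10000✓ 10010✓ 10011✓ 10100✓ 10111✓ 11011✓ 11101✓ 11110✓
Round 1: -0000✓ -0010✓ -0011✓ -1011✓ -1101 -1110 0-000 0-011✓ 000-0✓ 000-1✓ 0000-✓ 0001-✓ 01-11 011-1 0111- 1-011✓ 10-00 10-11 100-0✓ 1001-✓
Round 2: --011 -00-0 -001- 000--
PIs = {--011, -00-0, -001-, -1101, -1110, 0-000, 000--, 01-11, 011-1, 0111-, 10-00, 10-11}

-1101, -1110, 0-000, 01-11, 011-1, 0111-, 10-00, 10-11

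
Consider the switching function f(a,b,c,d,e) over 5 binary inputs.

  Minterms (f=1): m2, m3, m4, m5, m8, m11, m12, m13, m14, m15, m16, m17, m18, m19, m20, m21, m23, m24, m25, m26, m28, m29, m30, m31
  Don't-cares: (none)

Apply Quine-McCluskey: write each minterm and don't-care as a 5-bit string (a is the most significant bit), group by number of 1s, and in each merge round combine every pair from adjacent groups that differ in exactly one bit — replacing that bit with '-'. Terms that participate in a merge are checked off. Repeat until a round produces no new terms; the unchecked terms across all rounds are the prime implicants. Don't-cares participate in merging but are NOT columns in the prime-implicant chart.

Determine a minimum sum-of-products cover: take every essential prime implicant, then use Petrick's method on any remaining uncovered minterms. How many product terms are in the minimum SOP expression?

[col 0] 00010*, 00011*, 00100*, 00101*, 01000*, 01011*, 01100*, 01101*, 01110*, 01111*, 10000*, 10001*, 10010*, 10011*, 10100*, 10101*, 10111*, 11000*, 11001*, 11010*, 11100*, 11101*, 11110*, 11111*
[col 1] -0010*, -0011*, -0100*, -0101*, -1000*, -1100*, -1101*, -1110*, -1111*, 0-011, 0-100*, 0-101*, 0001-*, 0010-*, 01-00*, 01-11, 011-0*, 011-1*, 0110-*, 0111-*, 1-000*, 1-001*, 1-010*, 1-100*, 1-101*, 1-111*, 10-00*, 10-01*, 10-11*, 100-0*, 100-1*, 1000-*, 1001-*, 101-1*, 1010-*, 11-00*, 11-01*, 11-10*, 110-0*, 1100-*, 111-0*, 111-1*, 1110-*, 1111-*
[col 2] --100*, --101*, -001-, -010-*, -1-00, -11-0*, -11-1*, -110-*, -111-*, 0-10-*, 011--*, 1--00*, 1--01*, 1-0-0, 1-00-*, 1-1-1, 1-10-*, 10--1, 10-0-*, 100--, 11--0, 11-0-*, 111--*
[col 3] --10-, -11--, 1--0-
Prime implicants: --10-, -001-, -1-00, -11--, 0-011, 01-11, 1--0-, 1-0-0, 1-1-1, 10--1, 100--, 11--0
PI chart (minterm → PIs covering it):
  2 | -001-  (sole → essential)
  3 | -001-,0-011
  4 | --10-  (sole → essential)
  5 | --10-  (sole → essential)
  8 | -1-00  (sole → essential)
  11 | 0-011,01-11
  12 | --10-,-1-00,-11--
  13 | --10-,-11--
  14 | -11--  (sole → essential)
  15 | -11--,01-11
  16 | 1--0-,1-0-0,100--
  17 | 1--0-,10--1,100--
  18 | -001-,1-0-0,100--
  19 | -001-,10--1,100--
  20 | --10-,1--0-
  21 | --10-,1--0-,1-1-1,10--1
  23 | 1-1-1,10--1
  24 | -1-00,1--0-,1-0-0,11--0
  25 | 1--0-  (sole → essential)
  26 | 1-0-0,11--0
  28 | --10-,-1-00,-11--,1--0-,11--0
  29 | --10-,-11--,1--0-,1-1-1
  30 | -11--,11--0
  31 | -11--,1-1-1
Essential prime implicants: --10-, -001-, -1-00, -11--, 1--0-
Petrick residual → 0-011, 1-0-0, 1-1-1
Minimum SOP uses 8 PIs: cd' + b'c'd + bd'e' + bc + a'c'de + ad' + ac'e' + ace

8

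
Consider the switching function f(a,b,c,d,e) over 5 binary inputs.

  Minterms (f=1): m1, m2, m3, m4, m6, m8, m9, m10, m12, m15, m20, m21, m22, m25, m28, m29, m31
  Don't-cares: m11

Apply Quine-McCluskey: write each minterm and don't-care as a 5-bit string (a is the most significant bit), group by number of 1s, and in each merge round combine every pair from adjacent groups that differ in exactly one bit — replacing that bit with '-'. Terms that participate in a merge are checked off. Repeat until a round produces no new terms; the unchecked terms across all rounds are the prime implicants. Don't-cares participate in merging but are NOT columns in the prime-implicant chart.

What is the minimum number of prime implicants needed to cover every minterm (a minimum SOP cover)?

7

Round 0: 00001✓ 00010✓ 00011✓ 00100✓ 00110✓ 01000✓ 01001✓ 01010✓ 01011✓ 01100✓ 01111✓ 10100✓ 10101✓ 10110✓ 11001✓ 11100✓ 11101✓ 11111✓
Round 1: -0100✓ -0110✓ -1001 -1100✓ -1111 0-001✓ 0-010✓ 0-011✓ 0-100✓ 00-10 000-1✓ 0001-✓ 001-0✓ 01-00 01-11 010-0✓ 010-1✓ 0100-✓ 0101-✓ 1-100✓ 1-101✓ 101-0✓ 1010-✓ 11-01 111-1 1110-✓
Round 2: --100 -01-0 0-0-1 0-01- 010-- 1-10-
PIs = {--100, -01-0, -1001, -1111, 0-0-1, 0-01-, 00-10, 01-00, 01-11, 010--, 1-10-, 11-01, 111-1}
Coverage chart:
  m1: 0-0-1 ←essential
  m2: 0-01-,00-10
  m3: 0-0-1,0-01-
  m4: --100,-01-0
  m6: -01-0,00-10
  m8: 01-00,010--
  m9: -1001,0-0-1,010--
  m10: 0-01-,010--
  m12: --100,01-00
  m15: -1111,01-11
  m20: --100,-01-0,1-10-
  m21: 1-10- ←essential
  m22: -01-0 ←essential
  m25: -1001,11-01
  m28: --100,1-10-
  m29: 1-10-,11-01,111-1
  m31: -1111,111-1
Essential: -01-0, 0-0-1, 1-10-
Petrick residual → -1001, -1111, 0-01-, 01-00
Min cover (7 terms): b'ce' + bc'd'e + bcde + a'c'e + a'c'd + a'bd'e' + acd'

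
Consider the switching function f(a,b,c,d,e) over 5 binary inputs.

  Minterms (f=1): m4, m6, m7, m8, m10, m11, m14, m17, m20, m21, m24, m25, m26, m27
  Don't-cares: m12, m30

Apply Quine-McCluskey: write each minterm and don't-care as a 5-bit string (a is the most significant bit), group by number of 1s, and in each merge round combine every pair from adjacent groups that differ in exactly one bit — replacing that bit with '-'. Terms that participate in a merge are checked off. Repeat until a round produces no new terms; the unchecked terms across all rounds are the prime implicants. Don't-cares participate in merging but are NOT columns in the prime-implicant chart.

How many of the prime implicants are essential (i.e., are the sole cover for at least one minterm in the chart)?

[col 0] 00100*, 00110*, 00111*, 01000*, 01010*, 01011*, 01100*, 01110*, 10001*, 10100*, 10101*, 11000*, 11001*, 11010*, 11011*, 11110*
[col 1] -0100, -1000*, -1010*, -1011*, -1110*, 0-100*, 0-110*, 001-0*, 0011-, 01-00*, 01-10*, 010-0*, 0101-*, 011-0*, 1-001, 10-01, 1010-, 11-10*, 110-0*, 110-1*, 1100-*, 1101-*
[col 2] -1-10, -10-0, -101-, 0-1-0, 01--0, 110--
Prime implicants: -0100, -1-10, -10-0, -101-, 0-1-0, 0011-, 01--0, 1-001, 10-01, 1010-, 110--
PI chart (minterm → PIs covering it):
  4 | -0100,0-1-0
  6 | 0-1-0,0011-
  7 | 0011-  (sole → essential)
  8 | -10-0,01--0
  10 | -1-10,-10-0,-101-,01--0
  11 | -101-  (sole → essential)
  14 | -1-10,0-1-0,01--0
  17 | 1-001,10-01
  20 | -0100,1010-
  21 | 10-01,1010-
  24 | -10-0,110--
  25 | 1-001,110--
  26 | -1-10,-10-0,-101-,110--
  27 | -101-,110--
Essential prime implicants: -101-, 0011-

2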